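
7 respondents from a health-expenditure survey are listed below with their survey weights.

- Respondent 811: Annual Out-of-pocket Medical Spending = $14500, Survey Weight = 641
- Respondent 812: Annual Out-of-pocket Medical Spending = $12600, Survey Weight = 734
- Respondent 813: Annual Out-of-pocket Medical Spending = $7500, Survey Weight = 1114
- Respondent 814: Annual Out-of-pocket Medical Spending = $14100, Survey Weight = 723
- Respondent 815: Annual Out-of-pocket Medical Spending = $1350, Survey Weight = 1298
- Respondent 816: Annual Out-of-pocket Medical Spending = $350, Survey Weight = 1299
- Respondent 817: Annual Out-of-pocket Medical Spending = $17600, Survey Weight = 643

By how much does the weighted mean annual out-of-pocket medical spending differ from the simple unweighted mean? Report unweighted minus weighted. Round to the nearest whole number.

Unweighted sum = 14500 + 12600 + 7500 + 14100 + 1350 + 350 + 17600 = 68000
Unweighted mean = 68000 / 7 = 9714.2857
Weighted sum = 14500×641 + 12600×734 + 7500×1114 + 14100×723 + 1350×1298 + 350×1299 + 17600×643
  = 9294500 + 9248400 + 8355000 + 10194300 + 1752300 + 454650 + 11316800 = 50615950
Sum of weights = 641 + 734 + 1114 + 723 + 1298 + 1299 + 643 = 6452
Weighted mean = 50615950 / 6452 = 7845.0015
Difference (unweighted minus weighted) = 1869.2842

1869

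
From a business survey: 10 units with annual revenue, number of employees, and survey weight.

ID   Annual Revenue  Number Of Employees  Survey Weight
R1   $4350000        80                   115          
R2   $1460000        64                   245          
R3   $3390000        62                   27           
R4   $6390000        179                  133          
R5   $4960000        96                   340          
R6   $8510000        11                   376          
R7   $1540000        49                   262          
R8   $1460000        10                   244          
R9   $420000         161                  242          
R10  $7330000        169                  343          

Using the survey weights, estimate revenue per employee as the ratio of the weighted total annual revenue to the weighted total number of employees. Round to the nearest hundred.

50500

Σ wᵢ·y = 4350000×115 + 1460000×245 + 3390000×27 + 6390000×133 + 4960000×340 + 8510000×376 + 1540000×262 + 1460000×244 + 420000×242 + 7330000×343
  = 10061060000
Σ wᵢ·x = 80×115 + 64×245 + 62×27 + 179×133 + 96×340 + 11×376 + 49×262 + 10×244 + 161×242 + 169×343
  = 9200 + 15680 + 1674 + 23807 + 32640 + 4136 + 12838 + 2440 + 38962 + 57967 = 199344
Ratio = 10061060000 / 199344 = 50470.844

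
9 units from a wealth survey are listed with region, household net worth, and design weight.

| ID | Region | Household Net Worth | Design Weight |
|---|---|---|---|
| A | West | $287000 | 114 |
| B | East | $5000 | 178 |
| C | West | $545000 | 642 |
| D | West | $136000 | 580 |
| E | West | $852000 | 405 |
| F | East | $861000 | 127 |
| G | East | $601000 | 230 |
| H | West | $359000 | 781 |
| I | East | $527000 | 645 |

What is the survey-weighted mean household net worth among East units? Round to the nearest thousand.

499000

East rows: B, F, G, I
Weighted sum = 5000×178 + 861000×127 + 601000×230 + 527000×645
  = 890000 + 109347000 + 138230000 + 339915000 = 588382000
Sum of weights = 178 + 127 + 230 + 645 = 1180
Weighted mean = 588382000 / 1180 = 498628.81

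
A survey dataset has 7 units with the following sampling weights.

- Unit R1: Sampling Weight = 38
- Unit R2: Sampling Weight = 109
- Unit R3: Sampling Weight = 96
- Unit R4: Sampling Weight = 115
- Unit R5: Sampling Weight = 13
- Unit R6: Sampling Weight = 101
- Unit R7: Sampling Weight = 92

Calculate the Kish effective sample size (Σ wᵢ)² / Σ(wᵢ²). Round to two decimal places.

5.83

Σ wᵢ = 564
Σ wᵢ² = 1444 + 11881 + 9216 + 13225 + 169 + 10201 + 8464 = 54600
n_eff = 564² / 54600 = 318096 / 54600 = 5.8259341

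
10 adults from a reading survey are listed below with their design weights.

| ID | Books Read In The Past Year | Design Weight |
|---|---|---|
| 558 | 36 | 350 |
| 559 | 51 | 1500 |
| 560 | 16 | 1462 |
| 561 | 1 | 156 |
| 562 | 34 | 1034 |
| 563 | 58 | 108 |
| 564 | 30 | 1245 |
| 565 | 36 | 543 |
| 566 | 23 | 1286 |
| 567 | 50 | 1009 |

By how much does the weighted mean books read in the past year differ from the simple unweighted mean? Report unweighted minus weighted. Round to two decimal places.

Unweighted sum = 36 + 51 + 16 + 1 + 34 + 58 + 30 + 36 + 23 + 50 = 335
Unweighted mean = 335 / 10 = 33.5
Weighted sum = 36×350 + 51×1500 + 16×1462 + 1×156 + 34×1034 + 58×108 + 30×1245 + 36×543 + 23×1286 + 50×1009
  = 290994
Sum of weights = 8693
Weighted mean = 290994 / 8693 = 33.47452
Difference (unweighted minus weighted) = 0.025480271

0.03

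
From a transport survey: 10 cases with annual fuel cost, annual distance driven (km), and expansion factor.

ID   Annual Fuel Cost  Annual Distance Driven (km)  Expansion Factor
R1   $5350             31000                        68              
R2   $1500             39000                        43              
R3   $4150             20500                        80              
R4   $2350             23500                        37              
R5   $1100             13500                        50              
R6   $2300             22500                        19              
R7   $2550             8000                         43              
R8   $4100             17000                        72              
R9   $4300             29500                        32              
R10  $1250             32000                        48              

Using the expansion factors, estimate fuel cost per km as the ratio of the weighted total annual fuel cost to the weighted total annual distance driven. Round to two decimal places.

Σ wᵢ·y = 1548400
Σ wᵢ·x = 31000×68 + 39000×43 + 20500×80 + 23500×37 + 13500×50 + 22500×19 + 8000×43 + 17000×72 + 29500×32 + 32000×48
  = 2108000 + 1677000 + 1640000 + 869500 + 675000 + 427500 + 344000 + 1224000 + 944000 + 1536000 = 11445000
Ratio = 1548400 / 11445000 = 0.13529052

0.14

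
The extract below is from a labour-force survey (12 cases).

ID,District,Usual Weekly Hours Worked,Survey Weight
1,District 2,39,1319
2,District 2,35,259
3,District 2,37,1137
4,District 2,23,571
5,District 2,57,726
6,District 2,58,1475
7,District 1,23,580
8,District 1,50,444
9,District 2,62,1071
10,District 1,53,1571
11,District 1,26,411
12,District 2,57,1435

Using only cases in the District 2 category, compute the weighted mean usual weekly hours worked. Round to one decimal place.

48.9

District 2 rows: 1, 2, 3, 4, 5, 6, 9, 12
Weighted sum = 39×1319 + 35×259 + 37×1137 + 23×571 + 57×726 + 58×1475 + 62×1071 + 57×1435
  = 51441 + 9065 + 42069 + 13133 + 41382 + 85550 + 66402 + 81795 = 390837
Sum of weights = 1319 + 259 + 1137 + 571 + 726 + 1475 + 1071 + 1435 = 7993
Weighted mean = 390837 / 7993 = 48.89741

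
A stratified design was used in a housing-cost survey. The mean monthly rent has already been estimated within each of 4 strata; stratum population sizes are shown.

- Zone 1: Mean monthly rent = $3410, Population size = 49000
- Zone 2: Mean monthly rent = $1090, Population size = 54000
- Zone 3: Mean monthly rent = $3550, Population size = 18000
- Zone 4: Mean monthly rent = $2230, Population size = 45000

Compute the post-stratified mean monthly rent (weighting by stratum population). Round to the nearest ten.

Σ Nₕ·x̄ₕ = 3410×49000 + 1090×54000 + 3550×18000 + 2230×45000
  = 167090000 + 58860000 + 63900000 + 100350000 = 390200000
Σ Nₕ = 49000 + 54000 + 18000 + 45000 = 166000
Overall mean = 390200000 / 166000 = 2350.6024

2350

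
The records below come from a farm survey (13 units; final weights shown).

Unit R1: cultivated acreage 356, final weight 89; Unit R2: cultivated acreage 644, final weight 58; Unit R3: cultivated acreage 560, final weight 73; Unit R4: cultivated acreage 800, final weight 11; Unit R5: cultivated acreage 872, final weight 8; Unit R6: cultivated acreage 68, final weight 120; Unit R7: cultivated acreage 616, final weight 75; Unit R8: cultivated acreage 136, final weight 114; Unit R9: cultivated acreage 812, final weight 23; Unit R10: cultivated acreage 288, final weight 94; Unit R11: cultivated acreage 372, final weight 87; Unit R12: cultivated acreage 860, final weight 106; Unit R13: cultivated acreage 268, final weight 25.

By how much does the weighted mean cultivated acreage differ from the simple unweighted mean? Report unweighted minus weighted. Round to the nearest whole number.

Unweighted sum = 6652
Unweighted mean = 6652 / 13 = 511.69231
Weighted sum = 371528
Sum of weights = 883
Weighted mean = 371528 / 883 = 420.75651
Difference (unweighted minus weighted) = 90.935796

91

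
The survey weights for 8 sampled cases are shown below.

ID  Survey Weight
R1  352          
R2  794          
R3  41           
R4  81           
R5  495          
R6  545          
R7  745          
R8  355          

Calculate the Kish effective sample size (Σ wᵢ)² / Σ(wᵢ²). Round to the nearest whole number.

6

Σ wᵢ = 352 + 794 + 41 + 81 + 495 + 545 + 745 + 355 = 3408
Σ wᵢ² = 123904 + 630436 + 1681 + 6561 + 245025 + 297025 + 555025 + 126025 = 1985682
n_eff = 3408² / 1985682 = 11614464 / 1985682 = 5.8491057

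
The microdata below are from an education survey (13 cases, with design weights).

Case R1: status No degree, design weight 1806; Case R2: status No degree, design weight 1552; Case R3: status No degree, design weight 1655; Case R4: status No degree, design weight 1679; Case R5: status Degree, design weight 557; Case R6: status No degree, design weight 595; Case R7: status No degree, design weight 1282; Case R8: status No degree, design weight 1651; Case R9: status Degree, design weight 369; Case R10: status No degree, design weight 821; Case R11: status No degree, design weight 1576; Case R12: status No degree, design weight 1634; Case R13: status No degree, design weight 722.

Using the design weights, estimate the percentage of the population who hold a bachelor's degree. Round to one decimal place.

5.8

Sum of weights for 'Degree' = 557 + 369 = 926
Total weight = 15899
Weighted proportion = 926 / 15899 = 0.058242657 → 5.8242657%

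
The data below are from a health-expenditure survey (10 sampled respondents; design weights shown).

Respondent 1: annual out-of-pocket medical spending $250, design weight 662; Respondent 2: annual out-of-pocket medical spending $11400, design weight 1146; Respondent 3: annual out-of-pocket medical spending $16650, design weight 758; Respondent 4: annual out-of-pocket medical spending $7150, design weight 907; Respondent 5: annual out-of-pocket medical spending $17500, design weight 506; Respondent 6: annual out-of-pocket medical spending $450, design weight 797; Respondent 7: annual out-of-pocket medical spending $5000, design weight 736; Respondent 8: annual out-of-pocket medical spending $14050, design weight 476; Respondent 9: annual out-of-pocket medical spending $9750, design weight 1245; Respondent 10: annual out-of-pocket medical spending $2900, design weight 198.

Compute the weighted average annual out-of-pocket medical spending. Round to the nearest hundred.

Weighted sum = 250×662 + 11400×1146 + 16650×758 + 7150×907 + 17500×506 + 450×797 + 5000×736 + 14050×476 + 9750×1245 + 2900×198
  = 165500 + 13064400 + 12620700 + 6485050 + 8855000 + 358650 + 3680000 + 6687800 + 12138750 + 574200 = 64630050
Sum of weights = 7431
Weighted mean = 64630050 / 7431 = 8697.3557

8700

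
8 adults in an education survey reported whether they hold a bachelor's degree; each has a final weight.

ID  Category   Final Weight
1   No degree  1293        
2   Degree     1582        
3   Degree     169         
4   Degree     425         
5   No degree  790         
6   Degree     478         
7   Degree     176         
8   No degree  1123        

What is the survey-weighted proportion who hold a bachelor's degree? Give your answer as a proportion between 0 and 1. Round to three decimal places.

Sum of weights for 'Degree' = 1582 + 169 + 425 + 478 + 176 = 2830
Total weight = 6036
Weighted proportion = 2830 / 6036 = 0.46885355

0.469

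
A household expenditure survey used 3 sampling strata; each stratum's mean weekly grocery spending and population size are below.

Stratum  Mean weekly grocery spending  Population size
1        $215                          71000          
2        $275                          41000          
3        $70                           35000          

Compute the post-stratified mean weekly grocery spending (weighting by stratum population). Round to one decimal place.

Σ Nₕ·x̄ₕ = 215×71000 + 275×41000 + 70×35000
  = 15265000 + 11275000 + 2450000 = 28990000
Σ Nₕ = 71000 + 41000 + 35000 = 147000
Overall mean = 28990000 / 147000 = 197.21088

197.2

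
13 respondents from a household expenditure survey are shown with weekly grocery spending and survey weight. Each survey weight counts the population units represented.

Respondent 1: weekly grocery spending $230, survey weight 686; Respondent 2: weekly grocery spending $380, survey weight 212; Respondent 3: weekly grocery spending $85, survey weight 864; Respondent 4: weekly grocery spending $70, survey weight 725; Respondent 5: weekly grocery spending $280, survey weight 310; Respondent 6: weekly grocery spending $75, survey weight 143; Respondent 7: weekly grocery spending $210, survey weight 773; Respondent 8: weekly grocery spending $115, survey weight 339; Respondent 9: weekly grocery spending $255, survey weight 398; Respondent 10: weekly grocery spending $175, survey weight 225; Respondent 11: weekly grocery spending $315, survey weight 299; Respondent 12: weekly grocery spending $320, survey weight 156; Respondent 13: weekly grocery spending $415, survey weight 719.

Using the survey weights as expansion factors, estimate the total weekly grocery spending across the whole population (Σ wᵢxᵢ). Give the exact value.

1244725

Weighted total = 1244725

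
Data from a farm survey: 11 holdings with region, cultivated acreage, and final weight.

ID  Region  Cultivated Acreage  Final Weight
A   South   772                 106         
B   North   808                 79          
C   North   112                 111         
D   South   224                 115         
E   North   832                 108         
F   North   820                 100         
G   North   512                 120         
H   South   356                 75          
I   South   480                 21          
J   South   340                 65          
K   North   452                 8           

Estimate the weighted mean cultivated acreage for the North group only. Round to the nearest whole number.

North rows: B, C, E, F, G, K
Weighted sum = 313176
Sum of weights = 79 + 111 + 108 + 100 + 120 + 8 = 526
Weighted mean = 313176 / 526 = 595.39163

595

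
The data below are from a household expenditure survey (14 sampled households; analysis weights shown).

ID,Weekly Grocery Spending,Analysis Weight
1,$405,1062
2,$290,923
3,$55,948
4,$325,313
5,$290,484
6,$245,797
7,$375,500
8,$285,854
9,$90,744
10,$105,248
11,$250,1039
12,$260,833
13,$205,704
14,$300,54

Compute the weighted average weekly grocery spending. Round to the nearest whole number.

247

Weighted sum = 2348010
Sum of weights = 9503
Weighted mean = 2348010 / 9503 = 247.08092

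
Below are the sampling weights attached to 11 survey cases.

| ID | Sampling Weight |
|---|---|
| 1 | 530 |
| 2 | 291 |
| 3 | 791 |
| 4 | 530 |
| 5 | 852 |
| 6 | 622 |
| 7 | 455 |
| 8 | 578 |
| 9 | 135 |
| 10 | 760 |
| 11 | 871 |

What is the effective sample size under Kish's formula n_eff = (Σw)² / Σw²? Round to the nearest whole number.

Σ wᵢ = 530 + 291 + 791 + 530 + 852 + 622 + 455 + 578 + 135 + 760 + 871 = 6415
Σ wᵢ² = 4280525
n_eff = 6415² / 4280525 = 41152225 / 4280525 = 9.6138266

10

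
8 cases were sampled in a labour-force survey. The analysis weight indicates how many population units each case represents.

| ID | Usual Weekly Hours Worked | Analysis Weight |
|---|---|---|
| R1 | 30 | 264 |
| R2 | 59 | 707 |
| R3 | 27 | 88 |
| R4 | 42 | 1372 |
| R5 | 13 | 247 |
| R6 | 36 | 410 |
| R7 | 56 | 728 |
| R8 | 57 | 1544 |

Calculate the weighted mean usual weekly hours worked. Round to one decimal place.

Weighted sum = 30×264 + 59×707 + 27×88 + 42×1372 + 13×247 + 36×410 + 56×728 + 57×1544
  = 256380
Sum of weights = 264 + 707 + 88 + 1372 + 247 + 410 + 728 + 1544 = 5360
Weighted mean = 256380 / 5360 = 47.83209

47.8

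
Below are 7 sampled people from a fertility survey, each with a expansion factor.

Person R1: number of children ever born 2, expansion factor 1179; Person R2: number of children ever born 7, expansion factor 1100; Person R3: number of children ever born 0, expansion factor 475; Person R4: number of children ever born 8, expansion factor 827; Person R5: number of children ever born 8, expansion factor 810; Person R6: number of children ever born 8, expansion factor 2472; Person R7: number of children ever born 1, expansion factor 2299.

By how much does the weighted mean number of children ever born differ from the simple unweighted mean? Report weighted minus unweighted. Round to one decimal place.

Unweighted sum = 2 + 7 + 0 + 8 + 8 + 8 + 1 = 34
Unweighted mean = 34 / 7 = 4.8571429
Weighted sum = 2×1179 + 7×1100 + 0×475 + 8×827 + 8×810 + 8×2472 + 1×2299
  = 2358 + 7700 + 0 + 6616 + 6480 + 19776 + 2299 = 45229
Sum of weights = 1179 + 1100 + 475 + 827 + 810 + 2472 + 2299 = 9162
Weighted mean = 45229 / 9162 = 4.9365859
Difference (weighted minus unweighted) = 0.079443041

0.1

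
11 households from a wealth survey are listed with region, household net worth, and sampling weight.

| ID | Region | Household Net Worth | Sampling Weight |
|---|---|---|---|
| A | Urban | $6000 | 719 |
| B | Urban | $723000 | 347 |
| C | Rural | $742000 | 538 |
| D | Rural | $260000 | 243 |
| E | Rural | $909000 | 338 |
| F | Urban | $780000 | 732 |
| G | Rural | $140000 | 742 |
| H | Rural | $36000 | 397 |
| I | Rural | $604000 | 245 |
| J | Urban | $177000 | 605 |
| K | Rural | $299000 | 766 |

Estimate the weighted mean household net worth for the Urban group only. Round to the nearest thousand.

Urban rows: A, B, F, J
Weighted sum = 6000×719 + 723000×347 + 780000×732 + 177000×605
  = 933240000
Sum of weights = 719 + 347 + 732 + 605 = 2403
Weighted mean = 933240000 / 2403 = 388364.54

388000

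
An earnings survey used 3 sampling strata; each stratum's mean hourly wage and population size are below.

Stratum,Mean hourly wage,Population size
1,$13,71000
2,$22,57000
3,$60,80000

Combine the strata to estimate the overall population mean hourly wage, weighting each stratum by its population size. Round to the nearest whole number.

Σ Nₕ·x̄ₕ = 13×71000 + 22×57000 + 60×80000
  = 923000 + 1254000 + 4800000 = 6977000
Σ Nₕ = 71000 + 57000 + 80000 = 208000
Overall mean = 6977000 / 208000 = 33.543269

34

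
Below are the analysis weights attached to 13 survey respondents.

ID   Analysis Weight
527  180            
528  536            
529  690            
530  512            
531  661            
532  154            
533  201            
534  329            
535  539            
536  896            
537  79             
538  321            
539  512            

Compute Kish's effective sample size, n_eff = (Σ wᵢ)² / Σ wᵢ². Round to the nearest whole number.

Σ wᵢ = 5610
Σ wᵢ² = 3131982
n_eff = 5610² / 3131982 = 31472100 / 3131982 = 10.048621

10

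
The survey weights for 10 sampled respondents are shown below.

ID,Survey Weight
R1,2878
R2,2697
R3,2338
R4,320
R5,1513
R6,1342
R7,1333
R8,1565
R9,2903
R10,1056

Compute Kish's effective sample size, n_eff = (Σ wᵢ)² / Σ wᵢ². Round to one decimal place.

Σ wᵢ = 17945
Σ wᵢ² = 8282884 + 7273809 + 5466244 + 102400 + 2289169 + 1800964 + 1776889 + 2449225 + 8427409 + 1115136 = 38984129
n_eff = 17945² / 38984129 = 322023025 / 38984129 = 8.2603622

8.3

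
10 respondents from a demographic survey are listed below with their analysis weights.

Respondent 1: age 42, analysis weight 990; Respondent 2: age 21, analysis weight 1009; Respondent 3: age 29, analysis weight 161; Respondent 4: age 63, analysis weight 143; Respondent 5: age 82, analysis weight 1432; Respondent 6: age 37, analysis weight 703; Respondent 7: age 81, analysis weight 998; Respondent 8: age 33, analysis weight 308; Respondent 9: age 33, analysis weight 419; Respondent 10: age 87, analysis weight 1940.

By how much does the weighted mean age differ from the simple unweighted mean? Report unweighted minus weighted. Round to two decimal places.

Unweighted sum = 42 + 21 + 29 + 63 + 82 + 37 + 81 + 33 + 33 + 87 = 508
Unweighted mean = 508 / 10 = 50.8
Weighted sum = 42×990 + 21×1009 + 29×161 + 63×143 + 82×1432 + 37×703 + 81×998 + 33×308 + 33×419 + 87×1940
  = 41580 + 21189 + 4669 + 9009 + 117424 + 26011 + 80838 + 10164 + 13827 + 168780 = 493491
Sum of weights = 990 + 1009 + 161 + 143 + 1432 + 703 + 998 + 308 + 419 + 1940 = 8103
Weighted mean = 493491 / 8103 = 60.902258
Difference (unweighted minus weighted) = -10.102258

-10.10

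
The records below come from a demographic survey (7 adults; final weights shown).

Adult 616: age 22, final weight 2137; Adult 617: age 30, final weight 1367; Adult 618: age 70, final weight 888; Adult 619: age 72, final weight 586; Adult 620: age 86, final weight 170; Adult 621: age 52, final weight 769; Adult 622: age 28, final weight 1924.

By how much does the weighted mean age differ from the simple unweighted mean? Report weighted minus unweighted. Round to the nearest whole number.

Unweighted sum = 22 + 30 + 70 + 72 + 86 + 52 + 28 = 360
Unweighted mean = 360 / 7 = 51.428571
Weighted sum = 22×2137 + 30×1367 + 70×888 + 72×586 + 86×170 + 52×769 + 28×1924
  = 300856
Sum of weights = 2137 + 1367 + 888 + 586 + 170 + 769 + 1924 = 7841
Weighted mean = 300856 / 7841 = 38.369596
Difference (weighted minus unweighted) = -13.058976

-13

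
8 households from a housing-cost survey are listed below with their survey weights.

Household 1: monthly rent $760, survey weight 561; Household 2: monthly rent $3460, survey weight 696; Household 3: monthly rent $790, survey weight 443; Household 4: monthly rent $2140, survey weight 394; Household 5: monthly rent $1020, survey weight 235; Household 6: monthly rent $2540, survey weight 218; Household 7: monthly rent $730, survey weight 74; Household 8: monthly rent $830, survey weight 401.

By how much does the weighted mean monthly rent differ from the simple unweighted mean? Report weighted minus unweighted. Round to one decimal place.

Unweighted sum = 760 + 3460 + 790 + 2140 + 1020 + 2540 + 730 + 830 = 12270
Unweighted mean = 12270 / 8 = 1533.75
Weighted sum = 760×561 + 3460×696 + 790×443 + 2140×394 + 1020×235 + 2540×218 + 730×74 + 830×401
  = 5207920
Sum of weights = 561 + 696 + 443 + 394 + 235 + 218 + 74 + 401 = 3022
Weighted mean = 5207920 / 3022 = 1723.3355
Difference (weighted minus unweighted) = 189.58554

189.6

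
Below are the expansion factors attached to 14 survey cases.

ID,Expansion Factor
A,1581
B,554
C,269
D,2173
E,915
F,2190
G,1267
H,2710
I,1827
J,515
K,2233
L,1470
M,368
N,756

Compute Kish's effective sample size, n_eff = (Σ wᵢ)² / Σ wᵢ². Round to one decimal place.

Σ wᵢ = 18828
Σ wᵢ² = 33640784
n_eff = 18828² / 33640784 = 354493584 / 33640784 = 10.537614

10.5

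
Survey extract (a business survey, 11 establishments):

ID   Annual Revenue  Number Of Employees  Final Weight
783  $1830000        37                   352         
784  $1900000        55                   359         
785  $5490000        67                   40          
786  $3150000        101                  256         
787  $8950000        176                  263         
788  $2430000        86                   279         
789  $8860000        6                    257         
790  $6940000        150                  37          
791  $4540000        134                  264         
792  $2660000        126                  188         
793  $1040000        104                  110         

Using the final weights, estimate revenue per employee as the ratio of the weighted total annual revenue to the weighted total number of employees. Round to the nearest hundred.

46500

Σ wᵢ·y = 1830000×352 + 1900000×359 + 5490000×40 + 3150000×256 + 8950000×263 + 2430000×279 + 8860000×257 + 6940000×37 + 4540000×264 + 2660000×188 + 1040000×110
  = 644160000 + 682100000 + 219600000 + 806400000 + 2353850000 + 677970000 + 2277020000 + 256780000 + 1198560000 + 500080000 + 114400000 = 9730920000
Σ wᵢ·x = 37×352 + 55×359 + 67×40 + 101×256 + 176×263 + 86×279 + 6×257 + 150×37 + 134×264 + 126×188 + 104×110
  = 13024 + 19745 + 2680 + 25856 + 46288 + 23994 + 1542 + 5550 + 35376 + 23688 + 11440 = 209183
Ratio = 9730920000 / 209183 = 46518.694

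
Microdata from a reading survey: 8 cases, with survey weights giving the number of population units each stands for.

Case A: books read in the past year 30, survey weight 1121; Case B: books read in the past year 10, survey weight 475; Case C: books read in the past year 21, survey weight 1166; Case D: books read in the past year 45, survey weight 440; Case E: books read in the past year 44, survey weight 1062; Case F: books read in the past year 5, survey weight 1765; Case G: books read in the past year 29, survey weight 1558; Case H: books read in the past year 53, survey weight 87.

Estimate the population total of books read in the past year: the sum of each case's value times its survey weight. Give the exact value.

188012

Weighted total = 30×1121 + 10×475 + 21×1166 + 45×440 + 44×1062 + 5×1765 + 29×1558 + 53×87
  = 33630 + 4750 + 24486 + 19800 + 46728 + 8825 + 45182 + 4611 = 188012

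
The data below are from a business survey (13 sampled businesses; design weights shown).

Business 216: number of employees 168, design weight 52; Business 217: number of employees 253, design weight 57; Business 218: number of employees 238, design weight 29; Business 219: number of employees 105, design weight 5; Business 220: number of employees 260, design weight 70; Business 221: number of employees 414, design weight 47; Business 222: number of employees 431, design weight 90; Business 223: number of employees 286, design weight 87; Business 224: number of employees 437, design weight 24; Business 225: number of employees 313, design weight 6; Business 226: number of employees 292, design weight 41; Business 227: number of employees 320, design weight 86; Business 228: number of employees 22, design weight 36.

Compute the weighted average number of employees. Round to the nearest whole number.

Weighted sum = 184564
Sum of weights = 630
Weighted mean = 184564 / 630 = 292.95873

293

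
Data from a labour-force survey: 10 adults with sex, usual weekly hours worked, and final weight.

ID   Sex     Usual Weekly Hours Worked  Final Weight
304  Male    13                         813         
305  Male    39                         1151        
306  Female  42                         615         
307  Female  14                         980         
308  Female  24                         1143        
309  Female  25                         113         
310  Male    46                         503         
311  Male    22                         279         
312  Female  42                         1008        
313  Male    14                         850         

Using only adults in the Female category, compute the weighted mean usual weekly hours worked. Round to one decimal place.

Female rows: 306, 307, 308, 309, 312
Weighted sum = 42×615 + 14×980 + 24×1143 + 25×113 + 42×1008
  = 25830 + 13720 + 27432 + 2825 + 42336 = 112143
Sum of weights = 615 + 980 + 1143 + 113 + 1008 = 3859
Weighted mean = 112143 / 3859 = 29.060119

29.1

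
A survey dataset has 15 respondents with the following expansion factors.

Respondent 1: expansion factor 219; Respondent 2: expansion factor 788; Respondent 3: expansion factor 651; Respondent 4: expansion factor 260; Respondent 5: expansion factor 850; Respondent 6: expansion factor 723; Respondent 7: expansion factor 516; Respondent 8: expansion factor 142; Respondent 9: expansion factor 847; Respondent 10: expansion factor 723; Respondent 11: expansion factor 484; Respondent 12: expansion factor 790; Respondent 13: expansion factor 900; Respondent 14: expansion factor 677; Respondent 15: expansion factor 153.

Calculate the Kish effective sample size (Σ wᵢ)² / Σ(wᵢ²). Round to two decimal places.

Σ wᵢ = 8723
Σ wᵢ² = 6082187
n_eff = 8723² / 6082187 = 76090729 / 6082187 = 12.510422

12.51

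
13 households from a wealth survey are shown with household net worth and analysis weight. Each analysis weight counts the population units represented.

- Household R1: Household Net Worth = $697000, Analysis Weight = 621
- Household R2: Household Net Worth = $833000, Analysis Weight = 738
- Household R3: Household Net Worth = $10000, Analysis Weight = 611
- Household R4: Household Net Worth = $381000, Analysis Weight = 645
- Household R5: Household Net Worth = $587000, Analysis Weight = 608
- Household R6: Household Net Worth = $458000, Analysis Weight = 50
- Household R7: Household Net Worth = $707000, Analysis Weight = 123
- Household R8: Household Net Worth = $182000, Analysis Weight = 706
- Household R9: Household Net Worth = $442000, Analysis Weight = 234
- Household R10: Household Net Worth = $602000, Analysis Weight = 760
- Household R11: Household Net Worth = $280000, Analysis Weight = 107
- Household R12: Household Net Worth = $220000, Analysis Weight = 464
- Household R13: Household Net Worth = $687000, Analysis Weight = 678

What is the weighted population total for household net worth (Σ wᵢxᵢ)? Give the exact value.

Weighted total = 3053469000

3053469000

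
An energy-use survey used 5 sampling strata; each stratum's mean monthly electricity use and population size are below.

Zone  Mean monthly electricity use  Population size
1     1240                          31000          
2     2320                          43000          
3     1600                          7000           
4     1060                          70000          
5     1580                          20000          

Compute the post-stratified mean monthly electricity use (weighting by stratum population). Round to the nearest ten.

1490

Σ Nₕ·x̄ₕ = 255200000
Σ Nₕ = 31000 + 43000 + 7000 + 70000 + 20000 = 171000
Overall mean = 255200000 / 171000 = 1492.3977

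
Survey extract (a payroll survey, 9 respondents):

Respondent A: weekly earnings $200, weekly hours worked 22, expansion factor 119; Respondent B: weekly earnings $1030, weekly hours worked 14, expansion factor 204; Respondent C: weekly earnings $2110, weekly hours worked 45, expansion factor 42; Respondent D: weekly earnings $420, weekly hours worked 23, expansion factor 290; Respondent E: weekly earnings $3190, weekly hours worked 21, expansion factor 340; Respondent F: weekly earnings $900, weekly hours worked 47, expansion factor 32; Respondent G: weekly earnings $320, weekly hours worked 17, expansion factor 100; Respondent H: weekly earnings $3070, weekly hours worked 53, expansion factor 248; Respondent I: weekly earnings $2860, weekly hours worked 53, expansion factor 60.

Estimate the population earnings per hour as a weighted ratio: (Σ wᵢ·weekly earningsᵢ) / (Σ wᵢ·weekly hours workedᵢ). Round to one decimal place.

Σ wᵢ·y = 200×119 + 1030×204 + 2110×42 + 420×290 + 3190×340 + 900×32 + 320×100 + 3070×248 + 2860×60
  = 23800 + 210120 + 88620 + 121800 + 1084600 + 28800 + 32000 + 761360 + 171600 = 2522700
Σ wᵢ·x = 22×119 + 14×204 + 45×42 + 23×290 + 21×340 + 47×32 + 17×100 + 53×248 + 53×60
  = 2618 + 2856 + 1890 + 6670 + 7140 + 1504 + 1700 + 13144 + 3180 = 40702
Ratio = 2522700 / 40702 = 61.979755

62.0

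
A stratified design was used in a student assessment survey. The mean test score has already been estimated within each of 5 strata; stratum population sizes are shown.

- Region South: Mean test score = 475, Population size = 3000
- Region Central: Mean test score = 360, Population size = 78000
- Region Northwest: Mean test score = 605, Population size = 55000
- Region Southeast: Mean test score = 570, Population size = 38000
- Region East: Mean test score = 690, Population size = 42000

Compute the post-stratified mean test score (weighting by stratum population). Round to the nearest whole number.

525

Σ Nₕ·x̄ₕ = 475×3000 + 360×78000 + 605×55000 + 570×38000 + 690×42000
  = 1425000 + 28080000 + 33275000 + 21660000 + 28980000 = 113420000
Σ Nₕ = 3000 + 78000 + 55000 + 38000 + 42000 = 216000
Overall mean = 113420000 / 216000 = 525.09259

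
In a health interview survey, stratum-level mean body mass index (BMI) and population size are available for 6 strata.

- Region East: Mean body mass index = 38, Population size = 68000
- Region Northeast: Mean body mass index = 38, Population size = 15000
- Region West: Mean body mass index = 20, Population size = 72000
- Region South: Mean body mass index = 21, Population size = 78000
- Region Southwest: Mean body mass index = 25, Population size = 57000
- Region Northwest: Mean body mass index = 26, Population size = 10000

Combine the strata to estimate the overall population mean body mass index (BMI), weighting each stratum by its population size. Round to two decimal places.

26.39

Σ Nₕ·x̄ₕ = 38×68000 + 38×15000 + 20×72000 + 21×78000 + 25×57000 + 26×10000
  = 7917000
Σ Nₕ = 68000 + 15000 + 72000 + 78000 + 57000 + 10000 = 300000
Overall mean = 7917000 / 300000 = 26.39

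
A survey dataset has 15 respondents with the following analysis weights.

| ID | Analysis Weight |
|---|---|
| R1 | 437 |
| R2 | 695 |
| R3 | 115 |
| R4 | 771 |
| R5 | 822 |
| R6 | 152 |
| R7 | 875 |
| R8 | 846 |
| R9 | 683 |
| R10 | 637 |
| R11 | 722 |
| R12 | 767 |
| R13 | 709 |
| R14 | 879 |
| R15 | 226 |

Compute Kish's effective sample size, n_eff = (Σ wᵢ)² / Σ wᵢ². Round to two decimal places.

12.87

Σ wᵢ = 9336
Σ wᵢ² = 6770018
n_eff = 9336² / 6770018 = 87160896 / 6770018 = 12.874544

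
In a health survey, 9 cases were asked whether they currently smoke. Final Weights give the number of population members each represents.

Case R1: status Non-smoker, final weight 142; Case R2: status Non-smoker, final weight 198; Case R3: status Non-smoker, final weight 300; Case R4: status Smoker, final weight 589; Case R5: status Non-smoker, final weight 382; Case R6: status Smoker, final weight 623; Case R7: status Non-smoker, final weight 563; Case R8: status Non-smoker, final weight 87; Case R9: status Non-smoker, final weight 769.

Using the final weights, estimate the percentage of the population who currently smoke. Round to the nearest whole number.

Sum of weights for 'Smoker' = 589 + 623 = 1212
Total weight = 142 + 198 + 300 + 589 + 382 + 623 + 563 + 87 + 769 = 3653
Weighted proportion = 1212 / 3653 = 0.3317821 → 33.17821%

33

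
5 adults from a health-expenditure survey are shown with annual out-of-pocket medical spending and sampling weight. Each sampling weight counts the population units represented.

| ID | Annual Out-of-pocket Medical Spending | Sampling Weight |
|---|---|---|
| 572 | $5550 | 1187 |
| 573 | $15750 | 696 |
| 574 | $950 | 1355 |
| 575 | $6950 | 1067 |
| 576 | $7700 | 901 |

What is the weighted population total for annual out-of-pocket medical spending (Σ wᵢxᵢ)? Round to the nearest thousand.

33190000

Weighted total = 5550×1187 + 15750×696 + 950×1355 + 6950×1067 + 7700×901
  = 6587850 + 10962000 + 1287250 + 7415650 + 6937700 = 33190450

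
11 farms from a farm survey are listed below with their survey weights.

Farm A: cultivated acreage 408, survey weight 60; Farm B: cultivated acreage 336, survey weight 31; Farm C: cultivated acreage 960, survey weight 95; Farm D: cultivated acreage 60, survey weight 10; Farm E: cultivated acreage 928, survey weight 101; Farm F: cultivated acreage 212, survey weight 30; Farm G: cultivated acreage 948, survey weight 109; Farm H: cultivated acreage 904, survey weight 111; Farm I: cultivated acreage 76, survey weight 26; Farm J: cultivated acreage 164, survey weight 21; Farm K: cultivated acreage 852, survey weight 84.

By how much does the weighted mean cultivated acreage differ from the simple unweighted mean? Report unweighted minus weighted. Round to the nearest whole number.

-217

Unweighted sum = 408 + 336 + 960 + 60 + 928 + 212 + 948 + 904 + 76 + 164 + 852 = 5848
Unweighted mean = 5848 / 11 = 531.63636
Weighted sum = 408×60 + 336×31 + 960×95 + 60×10 + 928×101 + 212×30 + 948×109 + 904×111 + 76×26 + 164×21 + 852×84
  = 24480 + 10416 + 91200 + 600 + 93728 + 6360 + 103332 + 100344 + 1976 + 3444 + 71568 = 507448
Sum of weights = 678
Weighted mean = 507448 / 678 = 748.44838
Difference (unweighted minus weighted) = -216.81201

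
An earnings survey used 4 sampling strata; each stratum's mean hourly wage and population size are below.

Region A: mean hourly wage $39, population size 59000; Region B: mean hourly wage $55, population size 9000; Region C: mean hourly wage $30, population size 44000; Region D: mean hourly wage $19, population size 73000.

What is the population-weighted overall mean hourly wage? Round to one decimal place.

Σ Nₕ·x̄ₕ = 39×59000 + 55×9000 + 30×44000 + 19×73000
  = 5503000
Σ Nₕ = 59000 + 9000 + 44000 + 73000 = 185000
Overall mean = 5503000 / 185000 = 29.745946

29.7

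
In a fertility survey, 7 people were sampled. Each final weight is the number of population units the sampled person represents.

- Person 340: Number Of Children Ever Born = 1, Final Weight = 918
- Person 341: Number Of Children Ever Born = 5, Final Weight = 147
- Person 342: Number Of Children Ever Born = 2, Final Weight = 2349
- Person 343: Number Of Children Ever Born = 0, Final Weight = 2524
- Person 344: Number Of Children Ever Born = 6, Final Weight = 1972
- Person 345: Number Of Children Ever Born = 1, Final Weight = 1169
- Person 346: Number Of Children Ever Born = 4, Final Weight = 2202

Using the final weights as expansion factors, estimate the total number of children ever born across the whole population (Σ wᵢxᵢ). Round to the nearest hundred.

28200

Weighted total = 1×918 + 5×147 + 2×2349 + 0×2524 + 6×1972 + 1×1169 + 4×2202
  = 918 + 735 + 4698 + 0 + 11832 + 1169 + 8808 = 28160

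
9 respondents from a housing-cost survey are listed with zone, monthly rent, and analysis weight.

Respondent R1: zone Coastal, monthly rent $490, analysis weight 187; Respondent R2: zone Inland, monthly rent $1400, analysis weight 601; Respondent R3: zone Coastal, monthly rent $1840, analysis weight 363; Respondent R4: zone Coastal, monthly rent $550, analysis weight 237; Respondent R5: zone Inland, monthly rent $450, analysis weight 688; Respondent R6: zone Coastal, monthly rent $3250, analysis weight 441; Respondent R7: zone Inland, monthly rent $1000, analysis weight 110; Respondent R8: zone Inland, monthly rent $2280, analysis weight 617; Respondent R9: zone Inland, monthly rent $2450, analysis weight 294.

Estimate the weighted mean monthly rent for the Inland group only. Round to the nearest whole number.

Inland rows: R2, R5, R7, R8, R9
Weighted sum = 1400×601 + 450×688 + 1000×110 + 2280×617 + 2450×294
  = 841400 + 309600 + 110000 + 1406760 + 720300 = 3388060
Sum of weights = 601 + 688 + 110 + 617 + 294 = 2310
Weighted mean = 3388060 / 2310 = 1466.6926

1467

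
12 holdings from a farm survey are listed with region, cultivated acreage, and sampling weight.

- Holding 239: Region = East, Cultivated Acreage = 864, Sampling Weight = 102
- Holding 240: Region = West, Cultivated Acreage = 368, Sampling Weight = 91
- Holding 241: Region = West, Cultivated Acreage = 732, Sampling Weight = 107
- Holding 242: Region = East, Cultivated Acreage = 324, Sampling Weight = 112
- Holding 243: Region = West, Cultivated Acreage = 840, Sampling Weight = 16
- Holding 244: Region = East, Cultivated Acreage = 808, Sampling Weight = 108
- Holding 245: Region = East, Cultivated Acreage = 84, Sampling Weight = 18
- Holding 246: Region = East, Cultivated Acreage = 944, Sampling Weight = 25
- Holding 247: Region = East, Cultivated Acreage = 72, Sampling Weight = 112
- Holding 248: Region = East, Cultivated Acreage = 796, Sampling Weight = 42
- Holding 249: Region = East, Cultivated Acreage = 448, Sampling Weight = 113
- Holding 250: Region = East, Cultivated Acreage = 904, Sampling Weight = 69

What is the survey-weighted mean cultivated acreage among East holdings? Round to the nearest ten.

560

East rows: 239, 242, 244, 245, 246, 247, 248, 249, 250
Weighted sum = 391288
Sum of weights = 102 + 112 + 108 + 18 + 25 + 112 + 42 + 113 + 69 = 701
Weighted mean = 391288 / 701 = 558.18545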